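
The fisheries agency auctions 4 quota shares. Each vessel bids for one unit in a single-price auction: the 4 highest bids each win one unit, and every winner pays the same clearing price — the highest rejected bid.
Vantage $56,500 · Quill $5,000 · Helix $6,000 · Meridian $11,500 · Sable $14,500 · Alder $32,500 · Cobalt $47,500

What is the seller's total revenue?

Ordering the bids: 56,500 (Vantage), 47,500 (Cobalt), 32,500 (Alder), 14,500 (Sable), 11,500 (Meridian), 6,000 (Helix), …
The 4 highest are Vantage, Cobalt, Alder, Sable.
Clearing price = highest rejected bid = $11,500.
Total revenue = 4 × $11,500 = $46,000.

Total revenue: $46,000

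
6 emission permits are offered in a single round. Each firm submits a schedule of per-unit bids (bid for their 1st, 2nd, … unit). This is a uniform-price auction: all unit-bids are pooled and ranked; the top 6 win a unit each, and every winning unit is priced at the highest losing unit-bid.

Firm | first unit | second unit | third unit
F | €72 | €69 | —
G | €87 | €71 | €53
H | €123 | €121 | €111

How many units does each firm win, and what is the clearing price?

F 1, G 2, H 3; clearing price €69

Pooled unit-bids ranked (top 6): 123 (H-1), 121 (H-2), 111 (H-3), 87 (G-1), 72 (F-1), 71 (G-2)
Highest rejected unit-bid = €69.
Allocation: F 1, G 2, H 3.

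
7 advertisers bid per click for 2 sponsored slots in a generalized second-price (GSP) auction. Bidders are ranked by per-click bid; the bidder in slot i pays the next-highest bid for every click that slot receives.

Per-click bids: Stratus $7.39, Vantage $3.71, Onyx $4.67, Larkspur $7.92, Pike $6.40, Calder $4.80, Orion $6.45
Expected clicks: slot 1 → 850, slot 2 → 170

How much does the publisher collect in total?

Total revenue: $7378.00

Sorting advertisers: $7.92 (Larkspur) > $7.39 (Stratus) > $6.45 (Orion) > …
Slot 1: Larkspur pays $7.39 × 850 = $6281.50
Slot 2: Stratus pays $6.45 × 170 = $1096.50
Total = $7378.00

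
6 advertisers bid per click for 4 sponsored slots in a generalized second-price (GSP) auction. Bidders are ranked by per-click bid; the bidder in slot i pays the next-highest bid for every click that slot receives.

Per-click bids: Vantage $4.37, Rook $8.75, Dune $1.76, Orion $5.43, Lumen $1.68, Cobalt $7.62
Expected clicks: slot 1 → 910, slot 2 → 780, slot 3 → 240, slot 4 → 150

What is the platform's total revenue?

Total revenue: $12482.40

Ranked by bid: $8.75 (Rook) > $7.62 (Cobalt) > $5.43 (Orion) > $4.37 (Vantage) > $1.76 (Dune) > …
Slot 1: Rook pays $7.62 × 910 = $6934.20
Slot 2: Cobalt pays $5.43 × 780 = $4235.40
Slot 3: Orion pays $4.37 × 240 = $1048.80
Slot 4: Vantage pays $1.76 × 150 = $264.00
Total = $12482.40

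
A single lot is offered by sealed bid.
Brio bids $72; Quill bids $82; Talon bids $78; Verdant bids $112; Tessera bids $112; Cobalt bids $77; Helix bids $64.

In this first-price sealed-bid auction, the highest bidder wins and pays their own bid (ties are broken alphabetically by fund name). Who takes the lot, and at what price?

Rule: the highest bidder wins and pays their own bid.
Bids in order: 112 (Tessera) > 112 (Verdant) > 82 (Quill) > 78 (Talon) > 77 (Cobalt) > 72 (Brio) > …
Tie at $112 → Tessera wins by tie-break.
First-price: Tessera pays what they bid, $112.

Tessera pays $112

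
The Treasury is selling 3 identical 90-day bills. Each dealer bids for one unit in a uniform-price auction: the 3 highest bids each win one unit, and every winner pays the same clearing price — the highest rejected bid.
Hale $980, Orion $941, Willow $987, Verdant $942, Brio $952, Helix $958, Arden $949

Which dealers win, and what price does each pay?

Ordering the bids: 987 (Willow), 980 (Hale), 958 (Helix), 952 (Brio), 949 (Arden), …
Winners (3 units): Willow, Hale, Helix.
First losing bid is Brio's $952, which sets the uniform price.

Willow, Hale, Helix; each pays $952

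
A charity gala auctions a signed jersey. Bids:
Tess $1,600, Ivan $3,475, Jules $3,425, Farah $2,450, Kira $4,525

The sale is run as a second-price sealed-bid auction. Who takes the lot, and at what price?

Kira pays $3,475

Bids ranked: 4,525 (Kira) > 3,475 (Ivan) > 3,425 (Jules) > 2,450 (Farah) > 1,600 (Tess)
Kira wins with the highest bid; price is set by the runner-up at $3,475.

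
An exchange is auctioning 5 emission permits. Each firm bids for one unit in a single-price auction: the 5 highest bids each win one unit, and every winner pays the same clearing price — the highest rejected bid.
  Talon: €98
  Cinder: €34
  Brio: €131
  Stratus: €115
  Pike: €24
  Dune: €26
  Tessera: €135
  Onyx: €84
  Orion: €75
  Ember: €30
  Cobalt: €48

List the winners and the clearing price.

Tessera, Brio, Stratus, Talon, Onyx; each pays €75

Bids ranked high→low: 135 (Tessera), 131 (Brio), 115 (Stratus), 98 (Talon), 84 (Onyx), 75 (Orion), 48 (Cobalt), …
Top 5: Tessera, Brio, Stratus, Talon, Onyx.
Clearing price = highest rejected bid = €75.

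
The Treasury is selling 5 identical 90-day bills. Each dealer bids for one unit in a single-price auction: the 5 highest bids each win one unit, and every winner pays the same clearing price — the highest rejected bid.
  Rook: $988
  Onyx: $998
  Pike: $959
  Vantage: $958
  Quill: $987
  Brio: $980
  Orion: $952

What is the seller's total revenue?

Sorting: 998 (Onyx), 988 (Rook), 987 (Quill), 980 (Brio), 959 (Pike), 958 (Vantage), 952 (Orion)
Winners (5 units): Onyx, Rook, Quill, Brio, Pike.
Clearing price = highest rejected bid = $958.
Total revenue = 5 × $958 = $4,790.

Total revenue: $4,790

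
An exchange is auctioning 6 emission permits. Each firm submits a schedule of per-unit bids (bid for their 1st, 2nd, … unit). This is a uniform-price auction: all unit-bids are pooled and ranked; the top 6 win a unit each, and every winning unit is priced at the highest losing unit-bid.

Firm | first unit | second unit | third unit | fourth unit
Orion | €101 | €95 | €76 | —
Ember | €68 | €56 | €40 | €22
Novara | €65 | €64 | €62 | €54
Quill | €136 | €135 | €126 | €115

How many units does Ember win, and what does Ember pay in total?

Merging the schedules and taking the best 6: 136 (Quill-1), 135 (Quill-2), 126 (Quill-3), 115 (Quill-4), 101 (Orion-1), 95 (Orion-2)
Highest rejected unit-bid = €76.
Ember wins 0 unit(s) at €76 each.

Ember: 0 units, pays €0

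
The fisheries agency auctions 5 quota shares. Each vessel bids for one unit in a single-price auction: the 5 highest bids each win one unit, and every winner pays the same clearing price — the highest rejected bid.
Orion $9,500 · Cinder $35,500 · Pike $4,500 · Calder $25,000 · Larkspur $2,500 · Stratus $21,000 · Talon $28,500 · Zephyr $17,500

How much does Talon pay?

Talon pays $9,500

Ordering the bids: 35,500 (Cinder), 28,500 (Talon), 25,000 (Calder), 21,000 (Stratus), 17,500 (Zephyr), 9,500 (Orion), 4,500 (Pike), …
Winners (5 units): Cinder, Talon, Calder, Stratus, Zephyr.
Clearing price = highest rejected bid = $9,500.
Talon wins → pays $9,500.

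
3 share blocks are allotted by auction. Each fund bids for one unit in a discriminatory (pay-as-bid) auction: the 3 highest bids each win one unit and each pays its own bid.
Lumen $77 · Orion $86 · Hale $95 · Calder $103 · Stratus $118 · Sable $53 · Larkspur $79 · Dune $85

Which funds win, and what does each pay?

Ordering the bids: 118 (Stratus), 103 (Calder), 95 (Hale), 86 (Orion), 85 (Dune), …
Top 3: Stratus, Calder, Hale.
Each winner pays its own bid: Stratus $118, Calder $103, Hale $95.

Stratus $118, Calder $103, Hale $95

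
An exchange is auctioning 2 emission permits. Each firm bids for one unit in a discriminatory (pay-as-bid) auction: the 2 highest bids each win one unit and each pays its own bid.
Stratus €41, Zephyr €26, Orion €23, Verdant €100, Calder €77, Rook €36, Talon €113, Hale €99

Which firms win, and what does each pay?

Talon €113, Verdant €100

Bids ranked high→low: 113 (Talon), 100 (Verdant), 99 (Hale), 77 (Calder), …
Top 2: Talon, Verdant.
Each winner pays its own bid: Talon €113, Verdant €100.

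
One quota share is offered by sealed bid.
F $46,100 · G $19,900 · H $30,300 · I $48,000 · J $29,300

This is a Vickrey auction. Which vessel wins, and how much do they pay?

Bids in order: 48,000 (I) > 46,100 (F) > 30,300 (H) > 29,300 (J) > 19,900 (G)
I is highest; pays the second-highest bid, $46,100.

I pays $46,100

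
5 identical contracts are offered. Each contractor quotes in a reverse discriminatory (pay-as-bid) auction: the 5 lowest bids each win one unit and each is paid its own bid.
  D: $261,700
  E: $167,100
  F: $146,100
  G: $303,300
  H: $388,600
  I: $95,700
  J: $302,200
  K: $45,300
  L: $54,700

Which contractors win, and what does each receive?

Sorting: 45,300 (K), 54,700 (L), 95,700 (I), 146,100 (F), 167,100 (E), 261,700 (D), 302,200 (J), …
Lowest 5: K, L, I, F, E.
Each winner is paid its own bid: K $45,300, L $54,700, I $95,700, F $146,100, E $167,100.

K $45,300, L $54,700, I $95,700, F $146,100, E $167,100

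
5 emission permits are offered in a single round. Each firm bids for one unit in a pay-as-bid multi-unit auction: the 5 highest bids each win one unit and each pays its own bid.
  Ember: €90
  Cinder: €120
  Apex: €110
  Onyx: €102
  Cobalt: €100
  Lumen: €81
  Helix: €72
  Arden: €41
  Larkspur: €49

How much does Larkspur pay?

Larkspur pays €0

Sorting: 120 (Cinder), 110 (Apex), 102 (Onyx), 100 (Cobalt), 90 (Ember), 81 (Lumen), 72 (Helix), …
Top 5: Cinder, Apex, Onyx, Cobalt, Ember.
Larkspur does not win → €0.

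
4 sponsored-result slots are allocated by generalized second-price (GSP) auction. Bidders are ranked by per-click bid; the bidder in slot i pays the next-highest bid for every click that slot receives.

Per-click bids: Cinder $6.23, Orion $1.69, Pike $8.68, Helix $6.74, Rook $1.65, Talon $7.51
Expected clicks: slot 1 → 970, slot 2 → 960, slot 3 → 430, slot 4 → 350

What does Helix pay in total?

Helix pays $2678.90

Per-click bids in order: $8.68 (Pike) > $7.51 (Talon) > $6.74 (Helix) > $6.23 (Cinder) > $1.69 (Orion) > …
Helix holds slot 3 → pays next bid $6.23 × 430 clicks = $2678.90.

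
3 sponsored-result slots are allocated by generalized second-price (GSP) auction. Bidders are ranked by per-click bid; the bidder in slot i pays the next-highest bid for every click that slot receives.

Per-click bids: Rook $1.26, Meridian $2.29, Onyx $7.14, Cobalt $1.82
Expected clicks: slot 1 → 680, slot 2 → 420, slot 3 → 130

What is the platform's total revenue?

Ranked by bid: $7.14 (Onyx) > $2.29 (Meridian) > $1.82 (Cobalt) > $1.26 (Rook)
Slot 1: Onyx pays $2.29 × 680 = $1557.20
Slot 2: Meridian pays $1.82 × 420 = $764.40
Slot 3: Cobalt pays $1.26 × 130 = $163.80
Total = $2485.40

Total revenue: $2485.40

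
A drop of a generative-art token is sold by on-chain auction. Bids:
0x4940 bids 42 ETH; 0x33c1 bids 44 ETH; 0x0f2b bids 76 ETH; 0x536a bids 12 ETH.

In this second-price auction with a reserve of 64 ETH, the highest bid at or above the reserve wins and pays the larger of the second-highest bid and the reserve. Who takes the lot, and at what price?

Bids ranked: 76 (0x0f2b) > 44 (0x33c1) > 42 (0x4940) > 12 (0x536a)
0x0f2b has the top bid at or above the reserve (76 ETH).
max(second-highest 44 ETH, reserve 64 ETH) = 64 ETH.

0x0f2b pays 64 ETH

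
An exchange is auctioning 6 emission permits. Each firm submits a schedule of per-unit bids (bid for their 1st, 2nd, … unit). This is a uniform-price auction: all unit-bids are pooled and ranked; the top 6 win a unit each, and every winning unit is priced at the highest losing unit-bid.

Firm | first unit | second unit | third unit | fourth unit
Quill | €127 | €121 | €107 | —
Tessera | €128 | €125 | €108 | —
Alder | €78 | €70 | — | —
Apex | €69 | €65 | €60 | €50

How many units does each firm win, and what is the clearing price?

Pooled unit-bids ranked (top 6): 128 (Tessera-1), 127 (Quill-1), 125 (Tessera-2), 121 (Quill-2), 108 (Tessera-3), 107 (Quill-3)
The (k+1)-th unit-bid is €78.
Allocation: Quill 3, Tessera 3.

Quill 3, Tessera 3; clearing price €78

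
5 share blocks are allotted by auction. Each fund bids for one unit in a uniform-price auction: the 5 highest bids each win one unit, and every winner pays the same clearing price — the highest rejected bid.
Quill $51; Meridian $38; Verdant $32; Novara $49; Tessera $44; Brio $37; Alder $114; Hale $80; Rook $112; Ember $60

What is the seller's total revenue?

Total revenue: $245

Bids ranked high→low: 114 (Alder), 112 (Rook), 80 (Hale), 60 (Ember), 51 (Quill), 49 (Novara), 44 (Tessera), …
Top 5: Alder, Rook, Hale, Ember, Quill.
Clearing price = highest rejected bid = $49.
Total revenue = 5 × $49 = $245.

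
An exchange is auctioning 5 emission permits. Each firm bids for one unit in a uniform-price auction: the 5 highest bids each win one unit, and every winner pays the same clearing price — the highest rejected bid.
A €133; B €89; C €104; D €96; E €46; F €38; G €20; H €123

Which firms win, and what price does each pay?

A, H, C, D, B; each pays €46

Sorting: 133 (A), 123 (H), 104 (C), 96 (D), 89 (B), 46 (E), 38 (F), …
The 5 highest are A, H, C, D, B.
Highest unsuccessful bid: €46 → clearing price.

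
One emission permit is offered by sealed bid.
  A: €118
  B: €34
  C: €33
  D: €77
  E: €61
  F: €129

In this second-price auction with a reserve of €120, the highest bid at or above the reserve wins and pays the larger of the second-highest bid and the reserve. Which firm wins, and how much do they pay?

Bids ranked: 129 (F) > 118 (A) > 77 (D) > 61 (E) > 34 (B) > 33 (C)
F has the top bid at or above the reserve (€129).
max(second-highest €118, reserve €120) = €120.

F pays €120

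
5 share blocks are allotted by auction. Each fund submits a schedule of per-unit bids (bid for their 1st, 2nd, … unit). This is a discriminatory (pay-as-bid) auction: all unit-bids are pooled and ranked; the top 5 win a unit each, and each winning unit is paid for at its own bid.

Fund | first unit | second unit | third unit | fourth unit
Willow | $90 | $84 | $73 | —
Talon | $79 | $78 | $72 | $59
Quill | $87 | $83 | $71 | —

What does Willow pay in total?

Merging the schedules and taking the best 5: 90 (Willow-1), 87 (Quill-1), 84 (Willow-2), 83 (Quill-2), 79 (Talon-1)
Next rejected bid: $78 (not a price — pay-as-bid).
Willow's winning unit-bids: 90 + 84 = $174.

Willow pays $174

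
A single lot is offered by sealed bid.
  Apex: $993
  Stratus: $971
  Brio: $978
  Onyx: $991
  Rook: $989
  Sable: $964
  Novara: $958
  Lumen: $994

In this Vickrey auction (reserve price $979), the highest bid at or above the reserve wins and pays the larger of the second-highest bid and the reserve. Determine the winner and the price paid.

Bids in order: 994 (Lumen) > 993 (Apex) > 991 (Onyx) > 989 (Rook) > 978 (Brio) > 971 (Stratus) > …
Lumen has the top bid at or above the reserve ($994).
Second-highest bid $993 exceeds the reserve $979 → payment $993.

Lumen pays $993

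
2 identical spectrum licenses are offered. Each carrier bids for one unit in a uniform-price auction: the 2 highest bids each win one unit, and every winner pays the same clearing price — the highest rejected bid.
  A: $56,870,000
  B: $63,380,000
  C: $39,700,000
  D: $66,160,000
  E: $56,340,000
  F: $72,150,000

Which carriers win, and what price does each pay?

Ordering the bids: 72,150,000 (F), 66,160,000 (D), 63,380,000 (B), 56,870,000 (A), …
Top 2: F, D.
Clearing price = highest rejected bid = $63,380,000.

F, D; each pays $63,380,000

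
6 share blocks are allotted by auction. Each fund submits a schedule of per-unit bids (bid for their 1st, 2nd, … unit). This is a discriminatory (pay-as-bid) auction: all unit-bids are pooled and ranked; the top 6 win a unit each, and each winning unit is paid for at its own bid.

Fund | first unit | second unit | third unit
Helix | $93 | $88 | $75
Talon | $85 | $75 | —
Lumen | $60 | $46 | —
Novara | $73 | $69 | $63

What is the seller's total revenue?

Total revenue: $489

All unit-bids, highest first — top 6: 93 (Helix-1), 88 (Helix-2), 85 (Talon-1), 75 (Helix-3), 75 (Talon-2), 73 (Novara-1)
Next rejected bid: $69 (not a price — pay-as-bid).
Each winning unit pays its own bid.
Revenue = 93 + 88 + 85 + 75 + 75 + 73 = $489.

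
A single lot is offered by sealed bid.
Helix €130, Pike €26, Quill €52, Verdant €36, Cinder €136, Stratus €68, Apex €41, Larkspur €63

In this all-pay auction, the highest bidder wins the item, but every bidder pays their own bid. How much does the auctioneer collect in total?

Rule: the highest bidder wins the item, but every bidder pays their own bid.
Bids in order: 136 (Cinder) > 130 (Helix) > 68 (Stratus) > 63 (Larkspur) > 52 (Quill) > 41 (Apex) > …
Cinder wins with the top bid; all bids are sunk regardless.
Every bidder forfeits their bid regardless of winning.
Revenue = 130 + 26 + 52 + 36 + 136 + 68 + 41 + 63 = €552.

Total revenue: €552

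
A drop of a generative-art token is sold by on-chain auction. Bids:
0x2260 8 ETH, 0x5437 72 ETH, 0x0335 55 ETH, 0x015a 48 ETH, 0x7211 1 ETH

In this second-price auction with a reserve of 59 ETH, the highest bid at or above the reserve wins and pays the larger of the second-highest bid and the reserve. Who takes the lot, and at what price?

Second-price auction with a reserve of 59 ETH: the highest bid at or above the reserve wins and pays the larger of the second-highest bid and the reserve.
Bids in order: 72 (0x5437) > 55 (0x0335) > 48 (0x015a) > 8 (0x2260) > 1 (0x7211)
Highest eligible bid: 0x5437 at 72 ETH.
max(second-highest 55 ETH, reserve 59 ETH) = 59 ETH.

0x5437 pays 59 ETH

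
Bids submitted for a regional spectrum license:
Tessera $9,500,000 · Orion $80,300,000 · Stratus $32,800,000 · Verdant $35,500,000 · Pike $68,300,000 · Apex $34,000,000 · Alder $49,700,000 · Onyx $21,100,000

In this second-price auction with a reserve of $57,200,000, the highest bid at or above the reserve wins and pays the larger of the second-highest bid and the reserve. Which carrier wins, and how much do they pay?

Bids ranked: 80,300,000 (Orion) > 68,300,000 (Pike) > 49,700,000 (Alder) > 35,500,000 (Verdant) > 34,000,000 (Apex) > 32,800,000 (Stratus) > …
Orion has the top bid at or above the reserve ($80,300,000).
max(second-highest $68,300,000, reserve $57,200,000) = $68,300,000; the reserve does not bind.

Orion pays $68,300,000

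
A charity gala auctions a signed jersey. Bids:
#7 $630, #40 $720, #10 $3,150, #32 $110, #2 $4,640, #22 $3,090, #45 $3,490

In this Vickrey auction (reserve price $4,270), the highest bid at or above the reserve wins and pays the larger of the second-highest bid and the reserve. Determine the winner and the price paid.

#2 pays $4,270

Bids in order: 4,640 (#2) > 3,490 (#45) > 3,150 (#10) > 3,090 (#22) > 720 (#40) > 630 (#7) > …
Highest eligible bid: #2 at $4,640.
Second-highest bid $3,490 is below the reserve $4,270, so the reserve binds → payment $4,270.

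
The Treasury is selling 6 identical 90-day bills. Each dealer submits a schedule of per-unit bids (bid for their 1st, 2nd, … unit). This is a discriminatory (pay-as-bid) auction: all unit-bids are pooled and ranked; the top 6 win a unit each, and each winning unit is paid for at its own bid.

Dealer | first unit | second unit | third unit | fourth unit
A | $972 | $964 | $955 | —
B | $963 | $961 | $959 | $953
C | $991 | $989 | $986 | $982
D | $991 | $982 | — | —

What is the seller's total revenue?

Total revenue: $5,921

Merging the schedules and taking the best 6: 991 (C-1), 991 (D-1), 989 (C-2), 986 (C-3), 982 (C-4), 982 (D-2)
Next rejected bid: $972 (not a price — pay-as-bid).
Each winning unit pays its own bid.
Revenue = 991 + 991 + 989 + 986 + 982 + 982 = $5,921.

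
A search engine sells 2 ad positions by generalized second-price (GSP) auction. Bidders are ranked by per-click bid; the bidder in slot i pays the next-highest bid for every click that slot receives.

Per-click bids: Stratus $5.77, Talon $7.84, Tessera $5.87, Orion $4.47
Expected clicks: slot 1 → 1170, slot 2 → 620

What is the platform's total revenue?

Total revenue: $10445.30

Per-click bids in order: $7.84 (Talon) > $5.87 (Tessera) > $5.77 (Stratus) > …
Slot 1: Talon pays $5.87 × 1170 = $6867.90
Slot 2: Tessera pays $5.77 × 620 = $3577.40
Total = $10445.30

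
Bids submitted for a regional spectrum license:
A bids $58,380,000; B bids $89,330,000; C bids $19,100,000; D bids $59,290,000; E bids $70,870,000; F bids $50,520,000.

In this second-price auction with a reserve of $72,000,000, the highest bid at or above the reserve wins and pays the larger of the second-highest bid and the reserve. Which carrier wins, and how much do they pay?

B pays $72,000,000

Second-price auction with a reserve of $72,000,000: the highest bid at or above the reserve wins and pays the larger of the second-highest bid and the reserve.
Bids in order: 89,330,000 (B) > 70,870,000 (E) > 59,290,000 (D) > 58,380,000 (A) > 50,520,000 (F) > 19,100,000 (C)
B has the top bid at or above the reserve ($89,330,000).
Second-highest bid $70,870,000 is below the reserve $72,000,000, so the reserve binds → payment $72,000,000.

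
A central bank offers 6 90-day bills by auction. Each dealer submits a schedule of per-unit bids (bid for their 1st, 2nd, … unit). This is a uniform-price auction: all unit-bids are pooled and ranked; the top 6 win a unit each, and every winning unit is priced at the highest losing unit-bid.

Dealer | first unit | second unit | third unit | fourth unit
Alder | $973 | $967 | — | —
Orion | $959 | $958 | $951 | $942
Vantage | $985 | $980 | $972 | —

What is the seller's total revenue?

Pooled unit-bids ranked (top 6): 985 (Vantage-1), 980 (Vantage-2), 973 (Alder-1), 972 (Vantage-3), 967 (Alder-2), 959 (Orion-1)
The (k+1)-th unit-bid is $958.
Allocation: Alder 2, Orion 1, Vantage 3. Every unit priced at $958.
Revenue = 6 × 958 = $5,748.

Total revenue: $5,748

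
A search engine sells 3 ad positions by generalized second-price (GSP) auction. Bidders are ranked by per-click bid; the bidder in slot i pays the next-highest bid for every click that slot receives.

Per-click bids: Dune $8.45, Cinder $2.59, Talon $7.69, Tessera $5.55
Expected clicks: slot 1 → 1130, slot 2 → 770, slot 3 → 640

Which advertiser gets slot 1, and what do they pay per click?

Sorting advertisers: $8.45 (Dune) > $7.69 (Talon) > $5.55 (Tessera) > $2.59 (Cinder)
Slot 1 goes to the first-ranked bidder, Dune, who pays the next bid down: $7.69/click.

Dune; $7.69 per click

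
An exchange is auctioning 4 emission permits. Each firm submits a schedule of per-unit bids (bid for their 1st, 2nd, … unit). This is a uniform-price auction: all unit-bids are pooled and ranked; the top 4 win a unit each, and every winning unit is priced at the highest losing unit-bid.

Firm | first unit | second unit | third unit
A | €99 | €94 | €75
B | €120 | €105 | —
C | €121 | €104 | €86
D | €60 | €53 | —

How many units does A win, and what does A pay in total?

A: 0 units, pays €0

Pooled unit-bids ranked (top 4): 121 (C-1), 120 (B-1), 105 (B-2), 104 (C-2)
First bid not allocated: €99.
A wins 0 unit(s) at €99 each.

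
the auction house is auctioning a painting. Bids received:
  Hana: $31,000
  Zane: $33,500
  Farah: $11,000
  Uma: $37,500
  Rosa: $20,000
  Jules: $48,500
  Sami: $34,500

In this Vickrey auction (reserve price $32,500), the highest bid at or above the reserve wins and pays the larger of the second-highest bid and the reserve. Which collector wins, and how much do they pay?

Sorting bids: 48,500 (Jules) > 37,500 (Uma) > 34,500 (Sami) > 33,500 (Zane) > 31,000 (Hana) > 20,000 (Rosa) > …
Jules has the top bid at or above the reserve ($48,500).
Second-highest bid $37,500 exceeds the reserve $32,500 → payment $37,500.

Jules pays $37,500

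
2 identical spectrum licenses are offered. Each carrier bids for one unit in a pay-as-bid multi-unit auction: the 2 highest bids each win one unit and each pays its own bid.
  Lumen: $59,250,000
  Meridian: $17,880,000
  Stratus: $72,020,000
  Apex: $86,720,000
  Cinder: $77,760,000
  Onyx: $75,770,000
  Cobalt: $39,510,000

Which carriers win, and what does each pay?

Apex $86,720,000, Cinder $77,760,000

Ordering the bids: 86,720,000 (Apex), 77,760,000 (Cinder), 75,770,000 (Onyx), 72,020,000 (Stratus), …
Winners (2 units): Apex, Cinder.
Each winner pays its own bid: Apex $86,720,000, Cinder $77,760,000.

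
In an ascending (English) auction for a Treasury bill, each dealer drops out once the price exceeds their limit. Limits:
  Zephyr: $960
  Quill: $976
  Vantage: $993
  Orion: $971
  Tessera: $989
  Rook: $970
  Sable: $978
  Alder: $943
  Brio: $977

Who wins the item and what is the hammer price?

Limits in order: 993 (Vantage) > 989 (Tessera) > 978 (Sable) > 977 (Brio) > 976 (Quill) > 971 (Orion) > …
Tessera is the last rival to drop out, at $989; Vantage remains and wins at that price.

Vantage wins at $989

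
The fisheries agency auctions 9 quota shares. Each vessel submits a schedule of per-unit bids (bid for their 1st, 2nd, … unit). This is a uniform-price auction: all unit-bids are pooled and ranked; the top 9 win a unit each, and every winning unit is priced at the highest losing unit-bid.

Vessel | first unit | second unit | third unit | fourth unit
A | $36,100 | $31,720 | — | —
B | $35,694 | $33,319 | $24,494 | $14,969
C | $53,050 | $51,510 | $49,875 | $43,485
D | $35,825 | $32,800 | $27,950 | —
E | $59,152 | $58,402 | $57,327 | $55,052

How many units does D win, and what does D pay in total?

D: 0 units, pays $0

All unit-bids, highest first — top 9: 59,152 (E-1), 58,402 (E-2), 57,327 (E-3), 55,052 (E-4), 53,050 (C-1), 51,510 (C-2), 49,875 (C-3), 43,485 (C-4), 36,100 (A-1)
The (k+1)-th unit-bid is $35,825.
D wins 0 unit(s) at $35,825 each.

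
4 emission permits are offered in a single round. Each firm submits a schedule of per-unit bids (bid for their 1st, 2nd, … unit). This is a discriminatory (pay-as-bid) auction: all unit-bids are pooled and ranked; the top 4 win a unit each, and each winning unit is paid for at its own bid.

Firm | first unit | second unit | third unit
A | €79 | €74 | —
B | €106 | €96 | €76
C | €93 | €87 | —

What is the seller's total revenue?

Total revenue: €382

All unit-bids, highest first — top 4: 106 (B-1), 96 (B-2), 93 (C-1), 87 (C-2)
Next rejected bid: €79 (not a price — pay-as-bid).
Each winning unit pays its own bid.
Revenue = 106 + 96 + 93 + 87 = €382.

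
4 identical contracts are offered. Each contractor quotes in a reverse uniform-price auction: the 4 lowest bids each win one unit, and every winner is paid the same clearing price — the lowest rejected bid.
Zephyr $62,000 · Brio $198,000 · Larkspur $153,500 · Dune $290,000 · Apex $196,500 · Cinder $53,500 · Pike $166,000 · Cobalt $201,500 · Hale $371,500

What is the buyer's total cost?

Total cost: $786,000

Sorting: 53,500 (Cinder), 62,000 (Zephyr), 153,500 (Larkspur), 166,000 (Pike), 196,500 (Apex), 198,000 (Brio), …
Lowest 4: Cinder, Zephyr, Larkspur, Pike.
First losing bid is Apex's $196,500, which sets the uniform price.
Total cost = 4 × $196,500 = $786,000.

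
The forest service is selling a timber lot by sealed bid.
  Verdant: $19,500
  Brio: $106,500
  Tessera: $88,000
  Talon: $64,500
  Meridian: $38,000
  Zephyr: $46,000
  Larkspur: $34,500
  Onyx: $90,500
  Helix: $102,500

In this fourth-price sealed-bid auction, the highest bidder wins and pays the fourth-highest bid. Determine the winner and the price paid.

Brio pays $88,000

Fourth-price sealed-bid auction: the highest bidder wins and pays the fourth-highest bid.
Bids ranked: 106,500 (Brio) > 102,500 (Helix) > 90,500 (Onyx) > 88,000 (Tessera) > 64,500 (Talon) > 46,000 (Zephyr) > …
Brio wins; payment is bid #4 in the ranking = $88,000.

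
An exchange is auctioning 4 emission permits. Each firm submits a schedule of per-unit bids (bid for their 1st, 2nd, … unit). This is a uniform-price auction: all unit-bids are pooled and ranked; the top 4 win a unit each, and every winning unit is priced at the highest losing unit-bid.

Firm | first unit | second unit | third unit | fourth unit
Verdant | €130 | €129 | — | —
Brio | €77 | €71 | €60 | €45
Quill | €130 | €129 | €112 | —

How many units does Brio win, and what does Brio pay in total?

All unit-bids, highest first — top 4: 130 (Verdant-1), 130 (Quill-1), 129 (Verdant-2), 129 (Quill-2)
The (k+1)-th unit-bid is €112.
Brio wins 0 unit(s) at €112 each.

Brio: 0 units, pays €0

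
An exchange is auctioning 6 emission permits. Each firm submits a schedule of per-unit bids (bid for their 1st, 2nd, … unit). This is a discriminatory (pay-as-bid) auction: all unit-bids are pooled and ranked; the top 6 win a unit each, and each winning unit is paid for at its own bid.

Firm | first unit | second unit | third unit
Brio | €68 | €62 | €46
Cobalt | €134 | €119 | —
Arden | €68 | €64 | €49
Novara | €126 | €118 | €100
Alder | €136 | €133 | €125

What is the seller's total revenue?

Total revenue: €773

Merging the schedules and taking the best 6: 136 (Alder-1), 134 (Cobalt-1), 133 (Alder-2), 126 (Novara-1), 125 (Alder-3), 119 (Cobalt-2)
Next rejected bid: €118 (not a price — pay-as-bid).
Each winning unit pays its own bid.
Revenue = 136 + 134 + 133 + 126 + 125 + 119 = €773.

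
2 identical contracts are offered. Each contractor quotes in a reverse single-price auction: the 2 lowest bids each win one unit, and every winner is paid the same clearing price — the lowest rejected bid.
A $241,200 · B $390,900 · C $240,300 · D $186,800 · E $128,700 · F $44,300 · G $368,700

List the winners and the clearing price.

Bids ranked low→high: 44,300 (F), 128,700 (E), 186,800 (D), 240,300 (C), …
Winners (2 units): F, E.
Lowest unsuccessful bid: $186,800 → clearing price.

F, E; each is paid $186,800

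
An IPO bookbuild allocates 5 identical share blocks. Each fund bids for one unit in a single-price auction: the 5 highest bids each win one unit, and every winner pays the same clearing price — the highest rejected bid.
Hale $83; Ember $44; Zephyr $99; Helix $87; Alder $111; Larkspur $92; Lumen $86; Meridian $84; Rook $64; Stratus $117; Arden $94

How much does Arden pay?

Arden pays $87

Bids ranked high→low: 117 (Stratus), 111 (Alder), 99 (Zephyr), 94 (Arden), 92 (Larkspur), 87 (Helix), 86 (Lumen), …
Winners (5 units): Stratus, Alder, Zephyr, Arden, Larkspur.
Highest unsuccessful bid: $87 → clearing price.
Arden wins → pays $87.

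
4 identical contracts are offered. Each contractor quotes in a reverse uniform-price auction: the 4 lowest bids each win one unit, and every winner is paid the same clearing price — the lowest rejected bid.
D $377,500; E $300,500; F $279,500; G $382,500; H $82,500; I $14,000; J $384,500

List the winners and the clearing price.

Ordering the bids: 14,000 (I), 82,500 (H), 279,500 (F), 300,500 (E), 377,500 (D), 382,500 (G), …
The 4 lowest are I, H, F, E.
Lowest unsuccessful bid: $377,500 → clearing price.

I, H, F, E; each is paid $377,500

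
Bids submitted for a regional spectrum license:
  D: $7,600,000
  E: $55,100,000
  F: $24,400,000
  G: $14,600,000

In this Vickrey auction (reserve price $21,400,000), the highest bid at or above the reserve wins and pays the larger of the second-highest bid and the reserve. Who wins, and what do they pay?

Bids ranked: 55,100,000 (E) > 24,400,000 (F) > 14,600,000 (G) > 7,600,000 (D)
E has the top bid at or above the reserve ($55,100,000).
Second-highest bid $24,400,000 exceeds the reserve $21,400,000 → payment $24,400,000.

E pays $24,400,000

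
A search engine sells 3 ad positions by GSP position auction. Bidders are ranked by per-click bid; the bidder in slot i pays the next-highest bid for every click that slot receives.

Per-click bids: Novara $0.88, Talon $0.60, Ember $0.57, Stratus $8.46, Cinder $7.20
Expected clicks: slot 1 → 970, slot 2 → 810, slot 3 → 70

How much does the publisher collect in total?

Per-click bids in order: $8.46 (Stratus) > $7.20 (Cinder) > $0.88 (Novara) > $0.60 (Talon) > …
Slot 1: Stratus pays $7.20 × 970 = $6984.00
Slot 2: Cinder pays $0.88 × 810 = $712.80
Slot 3: Novara pays $0.60 × 70 = $42.00
Total = $7738.80

Total revenue: $7738.80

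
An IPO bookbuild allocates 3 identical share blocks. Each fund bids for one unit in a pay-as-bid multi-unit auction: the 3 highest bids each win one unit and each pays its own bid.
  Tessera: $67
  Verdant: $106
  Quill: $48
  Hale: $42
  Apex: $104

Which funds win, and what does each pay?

Bids ranked high→low: 106 (Verdant), 104 (Apex), 67 (Tessera), 48 (Quill), 42 (Hale)
Top 3: Verdant, Apex, Tessera.
Each winner pays its own bid: Verdant $106, Apex $104, Tessera $67.

Verdant $106, Apex $104, Tessera $67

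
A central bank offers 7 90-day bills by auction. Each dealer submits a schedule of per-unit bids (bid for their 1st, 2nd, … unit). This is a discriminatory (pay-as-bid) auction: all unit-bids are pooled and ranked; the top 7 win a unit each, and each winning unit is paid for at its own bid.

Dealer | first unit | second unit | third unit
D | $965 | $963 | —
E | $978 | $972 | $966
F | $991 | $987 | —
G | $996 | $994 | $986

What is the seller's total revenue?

Total revenue: $6,904

All unit-bids, highest first — top 7: 996 (G-1), 994 (G-2), 991 (F-1), 987 (F-2), 986 (G-3), 978 (E-1), 972 (E-2)
Next rejected bid: $966 (not a price — pay-as-bid).
Each winning unit pays its own bid.
Revenue = 996 + 994 + 991 + 987 + 986 + 978 + 972 = $6,904.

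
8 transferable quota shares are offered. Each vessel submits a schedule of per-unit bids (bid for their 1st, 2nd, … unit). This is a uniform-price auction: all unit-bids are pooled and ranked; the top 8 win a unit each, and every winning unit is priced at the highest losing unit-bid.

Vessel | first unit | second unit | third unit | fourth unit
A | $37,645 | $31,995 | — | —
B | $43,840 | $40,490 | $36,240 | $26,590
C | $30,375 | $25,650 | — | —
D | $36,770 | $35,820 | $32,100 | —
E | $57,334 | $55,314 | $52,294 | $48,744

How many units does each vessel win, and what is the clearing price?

A 1, B 2, D 1, E 4; clearing price $36,240

All unit-bids, highest first — top 8: 57,334 (E-1), 55,314 (E-2), 52,294 (E-3), 48,744 (E-4), 43,840 (B-1), 40,490 (B-2), 37,645 (A-1), 36,770 (D-1)
Highest rejected unit-bid = $36,240.
Allocation: A 1, B 2, D 1, E 4.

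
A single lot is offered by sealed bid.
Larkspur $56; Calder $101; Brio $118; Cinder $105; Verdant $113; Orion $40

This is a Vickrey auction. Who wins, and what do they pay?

Rule: the highest bidder wins and pays the second-highest bid.
Bids ranked: 118 (Brio) > 113 (Verdant) > 105 (Cinder) > 101 (Calder) > 56 (Larkspur) > 40 (Orion)
Brio wins with the highest bid; price is set by the runner-up at $113.

Brio pays $113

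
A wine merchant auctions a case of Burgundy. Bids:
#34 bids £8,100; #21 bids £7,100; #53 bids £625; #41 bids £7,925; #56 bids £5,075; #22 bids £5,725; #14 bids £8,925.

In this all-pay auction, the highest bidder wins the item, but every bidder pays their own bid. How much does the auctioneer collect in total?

Total revenue: £43,475

Bids in order: 8,925 (#14) > 8,100 (#34) > 7,925 (#41) > 7,100 (#21) > 5,725 (#22) > 5,075 (#56) > …
Every bidder forfeits their bid regardless of winning.
Revenue = 8,100 + 7,100 + 625 + 7,925 + 5,075 + 5,725 + 8,925 = £43,475.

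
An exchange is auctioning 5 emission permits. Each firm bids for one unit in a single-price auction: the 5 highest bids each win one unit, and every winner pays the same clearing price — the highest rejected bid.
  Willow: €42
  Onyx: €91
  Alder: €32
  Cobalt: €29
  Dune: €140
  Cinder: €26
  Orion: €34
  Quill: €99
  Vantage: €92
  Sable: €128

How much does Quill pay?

Quill pays €42

Sorting: 140 (Dune), 128 (Sable), 99 (Quill), 92 (Vantage), 91 (Onyx), 42 (Willow), 34 (Orion), …
Top 5: Dune, Sable, Quill, Vantage, Onyx.
First losing bid is Willow's €42, which sets the uniform price.
Quill wins → pays €42.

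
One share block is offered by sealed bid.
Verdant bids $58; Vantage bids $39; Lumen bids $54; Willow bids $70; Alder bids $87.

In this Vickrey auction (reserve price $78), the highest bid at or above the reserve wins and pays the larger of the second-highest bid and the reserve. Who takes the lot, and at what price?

Bids in order: 87 (Alder) > 70 (Willow) > 58 (Verdant) > 54 (Lumen) > 39 (Vantage)
Alder has the top bid at or above the reserve ($87).
max(second-highest $70, reserve $78) = $78.

Alder pays $78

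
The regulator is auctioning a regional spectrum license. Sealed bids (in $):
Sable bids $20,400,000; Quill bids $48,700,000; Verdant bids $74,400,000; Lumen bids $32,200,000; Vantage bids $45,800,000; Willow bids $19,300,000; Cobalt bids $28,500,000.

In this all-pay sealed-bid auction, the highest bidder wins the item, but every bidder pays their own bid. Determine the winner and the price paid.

Rule: the highest bidder wins the item, but every bidder pays their own bid.
Bids ranked: 74,400,000 (Verdant) > 48,700,000 (Quill) > 45,800,000 (Vantage) > 32,200,000 (Lumen) > 28,500,000 (Cobalt) > 20,400,000 (Sable) > …
Verdant wins with the top bid; all bids are sunk regardless.

Verdant pays $74,400,000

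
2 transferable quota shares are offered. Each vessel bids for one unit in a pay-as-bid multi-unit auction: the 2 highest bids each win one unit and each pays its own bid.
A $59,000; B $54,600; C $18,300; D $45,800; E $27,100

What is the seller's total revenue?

Total revenue: $113,600

Bids ranked high→low: 59,000 (A), 54,600 (B), 45,800 (D), 27,100 (E), …
The 2 highest are A, B.
Total revenue = 59,000 + 54,600 = $113,600.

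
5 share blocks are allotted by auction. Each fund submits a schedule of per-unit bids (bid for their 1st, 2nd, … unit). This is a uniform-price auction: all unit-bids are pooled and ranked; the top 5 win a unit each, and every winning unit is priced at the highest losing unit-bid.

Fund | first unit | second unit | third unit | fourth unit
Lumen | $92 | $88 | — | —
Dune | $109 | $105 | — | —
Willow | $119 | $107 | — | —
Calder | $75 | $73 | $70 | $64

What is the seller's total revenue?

Merging the schedules and taking the best 5: 119 (Willow-1), 109 (Dune-1), 107 (Willow-2), 105 (Dune-2), 92 (Lumen-1)
The (k+1)-th unit-bid is $88.
Allocation: Dune 2, Lumen 1, Willow 2. Every unit priced at $88.
Revenue = 5 × 88 = $440.

Total revenue: $440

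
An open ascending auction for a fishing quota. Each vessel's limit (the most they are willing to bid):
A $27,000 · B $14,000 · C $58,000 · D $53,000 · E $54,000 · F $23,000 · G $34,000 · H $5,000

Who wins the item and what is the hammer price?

Limits ranked: 58,000 (C) > 54,000 (E) > 53,000 (D) > 34,000 (G) > 27,000 (A) > 23,000 (F) > …
Once the price passes $54,000, only C is left; the hammer falls at E's limit of $54,000.

C wins at $54,000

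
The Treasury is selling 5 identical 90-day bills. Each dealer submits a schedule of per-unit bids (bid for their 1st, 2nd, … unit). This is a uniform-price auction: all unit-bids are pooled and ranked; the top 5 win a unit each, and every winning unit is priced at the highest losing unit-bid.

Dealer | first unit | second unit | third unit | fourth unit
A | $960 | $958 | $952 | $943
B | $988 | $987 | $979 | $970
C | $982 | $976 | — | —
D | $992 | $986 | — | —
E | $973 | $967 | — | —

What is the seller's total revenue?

Total revenue: $4,895

Pooled unit-bids ranked (top 5): 992 (D-1), 988 (B-1), 987 (B-2), 986 (D-2), 982 (C-1)
The (k+1)-th unit-bid is $979.
Allocation: B 2, C 1, D 2. Every unit priced at $979.
Revenue = 5 × 979 = $4,895.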